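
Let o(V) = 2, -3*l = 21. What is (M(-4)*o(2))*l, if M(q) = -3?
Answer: 42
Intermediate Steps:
l = -7 (l = -⅓*21 = -7)
(M(-4)*o(2))*l = -3*2*(-7) = -6*(-7) = 42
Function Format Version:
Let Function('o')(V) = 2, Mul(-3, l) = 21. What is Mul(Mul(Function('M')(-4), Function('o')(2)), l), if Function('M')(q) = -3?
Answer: 42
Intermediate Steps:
l = -7 (l = Mul(Rational(-1, 3), 21) = -7)
Mul(Mul(Function('M')(-4), Function('o')(2)), l) = Mul(Mul(-3, 2), -7) = Mul(-6, -7) = 42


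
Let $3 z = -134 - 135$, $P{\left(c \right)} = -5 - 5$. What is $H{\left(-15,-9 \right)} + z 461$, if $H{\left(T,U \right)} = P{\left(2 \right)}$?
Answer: $- \frac{124039}{3} \approx -41346.0$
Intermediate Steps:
$P{\left(c \right)} = -10$
$H{\left(T,U \right)} = -10$
$z = - \frac{269}{3}$ ($z = \frac{-134 - 135}{3} = \frac{1}{3} \left(-269\right) = - \frac{269}{3} \approx -89.667$)
$H{\left(-15,-9 \right)} + z 461 = -10 - \frac{124009}{3} = - \frac{124039}{3}$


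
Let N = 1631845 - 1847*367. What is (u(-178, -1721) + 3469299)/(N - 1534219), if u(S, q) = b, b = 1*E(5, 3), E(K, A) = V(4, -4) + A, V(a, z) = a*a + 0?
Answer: -3469318/580223 ≈ -5.9793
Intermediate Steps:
V(a, z) = a² (V(a, z) = a² + 0 = a²)
N = 953996 (N = 1631845 - 1*677849 = 1631845 - 677849 = 953996)
E(K, A) = 16 + A (E(K, A) = 4² + A = 16 + A)
b = 19 (b = 1*(16 + 3) = 1*19 = 19)
u(S, q) = 19
(u(-178, -1721) + 3469299)/(N - 1534219) = (19 + 3469299)/(953996 - 1534219) = 3469318/(-580223) = 3469318*(-1/580223) = -3469318/580223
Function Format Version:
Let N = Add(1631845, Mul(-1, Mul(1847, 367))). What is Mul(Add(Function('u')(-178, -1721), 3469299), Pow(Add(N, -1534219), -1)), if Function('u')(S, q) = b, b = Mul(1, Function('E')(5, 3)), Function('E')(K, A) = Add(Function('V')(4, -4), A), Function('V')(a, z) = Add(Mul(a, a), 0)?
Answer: Rational(-3469318, 580223) ≈ -5.9793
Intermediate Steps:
Function('V')(a, z) = Pow(a, 2) (Function('V')(a, z) = Add(Pow(a, 2), 0) = Pow(a, 2))
N = 953996 (N = Add(1631845, Mul(-1, 677849)) = Add(1631845, -677849) = 953996)
Function('E')(K, A) = Add(16, A) (Function('E')(K, A) = Add(Pow(4, 2), A) = Add(16, A))
b = 19 (b = Mul(1, Add(16, 3)) = Mul(1, 19) = 19)
Function('u')(S, q) = 19
Mul(Add(Function('u')(-178, -1721), 3469299), Pow(Add(N, -1534219), -1)) = Mul(Add(19, 3469299), Pow(Add(953996, -1534219), -1)) = Mul(3469318, Pow(-580223, -1)) = Mul(3469318, Rational(-1, 580223)) = Rational(-3469318, 580223)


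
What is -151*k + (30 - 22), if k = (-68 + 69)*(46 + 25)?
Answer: -10713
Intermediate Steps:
k = 71 (k = 1*71 = 71)
-151*k + (30 - 22) = -151*71 + (30 - 22) = -10721 + 8 = -10713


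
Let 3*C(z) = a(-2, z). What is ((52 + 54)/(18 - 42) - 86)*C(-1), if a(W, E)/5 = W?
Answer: 5425/18 ≈ 301.39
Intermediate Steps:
a(W, E) = 5*W
C(z) = -10/3 (C(z) = (5*(-2))/3 = (1/3)*(-10) = -10/3)
((52 + 54)/(18 - 42) - 86)*C(-1) = ((52 + 54)/(18 - 42) - 86)*(-10/3) = (106/(-24) - 86)*(-10/3) = (106*(-1/24) - 86)*(-10/3) = (-53/12 - 86)*(-10/3) = -1085/12*(-10/3) = 5425/18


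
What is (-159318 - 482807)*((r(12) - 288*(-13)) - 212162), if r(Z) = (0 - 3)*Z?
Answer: 133853524750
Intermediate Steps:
r(Z) = -3*Z
(-159318 - 482807)*((r(12) - 288*(-13)) - 212162) = (-159318 - 482807)*((-3*12 - 288*(-13)) - 212162) = -642125*((-36 + 3744) - 212162) = -642125*(3708 - 212162) = -642125*(-208454) = 133853524750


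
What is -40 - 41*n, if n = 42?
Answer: -1762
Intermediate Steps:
-40 - 41*n = -40 - 41*42 = -40 - 1722 = -1762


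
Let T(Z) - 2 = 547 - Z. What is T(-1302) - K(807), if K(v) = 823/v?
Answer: 1492934/807 ≈ 1850.0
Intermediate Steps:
T(Z) = 549 - Z (T(Z) = 2 + (547 - Z) = 549 - Z)
T(-1302) - K(807) = (549 - 1*(-1302)) - 823/807 = (549 + 1302) - 823/807 = 1851 - 1*823/807 = 1851 - 823/807 = 1492934/807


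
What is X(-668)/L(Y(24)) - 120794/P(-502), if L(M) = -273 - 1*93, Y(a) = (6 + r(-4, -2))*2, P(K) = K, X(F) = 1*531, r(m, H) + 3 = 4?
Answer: 7324007/30622 ≈ 239.17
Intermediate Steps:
r(m, H) = 1 (r(m, H) = -3 + 4 = 1)
X(F) = 531
Y(a) = 14 (Y(a) = (6 + 1)*2 = 7*2 = 14)
L(M) = -366 (L(M) = -273 - 93 = -366)
X(-668)/L(Y(24)) - 120794/P(-502) = 531/(-366) - 120794/(-502) = 531*(-1/366) - 120794*(-1/502) = -177/122 + 60397/251 = 7324007/30622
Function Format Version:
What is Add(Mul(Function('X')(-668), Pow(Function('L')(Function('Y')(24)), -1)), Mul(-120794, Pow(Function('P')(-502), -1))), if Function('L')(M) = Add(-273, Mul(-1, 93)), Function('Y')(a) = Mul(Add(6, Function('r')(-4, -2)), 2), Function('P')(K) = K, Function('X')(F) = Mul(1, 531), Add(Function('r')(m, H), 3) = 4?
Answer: Rational(7324007, 30622) ≈ 239.17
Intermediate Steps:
Function('r')(m, H) = 1 (Function('r')(m, H) = Add(-3, 4) = 1)
Function('X')(F) = 531
Function('Y')(a) = 14 (Function('Y')(a) = Mul(Add(6, 1), 2) = Mul(7, 2) = 14)
Function('L')(M) = -366 (Function('L')(M) = Add(-273, -93) = -366)
Add(Mul(Function('X')(-668), Pow(Function('L')(Function('Y')(24)), -1)), Mul(-120794, Pow(Function('P')(-502), -1))) = Add(Mul(531, Pow(-366, -1)), Mul(-120794, Pow(-502, -1))) = Add(Mul(531, Rational(-1, 366)), Mul(-120794, Rational(-1, 502))) = Add(Rational(-177, 122), Rational(60397, 251)) = Rational(7324007, 30622)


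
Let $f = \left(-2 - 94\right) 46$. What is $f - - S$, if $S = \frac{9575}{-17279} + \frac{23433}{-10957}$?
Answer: $- \frac{836573441330}{189326003} \approx -4418.7$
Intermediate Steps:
$S = - \frac{509812082}{189326003}$ ($S = 9575 \left(- \frac{1}{17279}\right) + 23433 \left(- \frac{1}{10957}\right) = - \frac{9575}{17279} - \frac{23433}{10957} = - \frac{509812082}{189326003} \approx -2.6928$)
$f = -4416$ ($f = \left(-96\right) 46 = -4416$)
$f - - S = -4416 - \left(-1\right) \left(- \frac{509812082}{189326003}\right) = -4416 - \frac{509812082}{189326003} = - \frac{836573441330}{189326003}$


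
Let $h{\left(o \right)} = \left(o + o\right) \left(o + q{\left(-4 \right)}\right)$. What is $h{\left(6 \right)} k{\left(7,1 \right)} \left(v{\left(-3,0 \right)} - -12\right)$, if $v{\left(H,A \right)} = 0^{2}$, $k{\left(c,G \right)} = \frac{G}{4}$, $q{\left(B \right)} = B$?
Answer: $72$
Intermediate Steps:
$k{\left(c,G \right)} = \frac{G}{4}$ ($k{\left(c,G \right)} = G \frac{1}{4} = \frac{G}{4}$)
$v{\left(H,A \right)} = 0$
$h{\left(o \right)} = 2 o \left(-4 + o\right)$ ($h{\left(o \right)} = \left(o + o\right) \left(o - 4\right) = 2 o \left(-4 + o\right)$)
$h{\left(6 \right)} k{\left(7,1 \right)} \left(v{\left(-3,0 \right)} - -12\right) = 2 \cdot 6 \left(-4 + 6\right) \frac{1}{4} \cdot 1 \left(0 - -12\right) = 2 \cdot 6 \cdot 2 \cdot \frac{1}{4} \left(0 + 12\right) = 24 \cdot \frac{1}{4} \cdot 12 = 6 \cdot 12 = 72$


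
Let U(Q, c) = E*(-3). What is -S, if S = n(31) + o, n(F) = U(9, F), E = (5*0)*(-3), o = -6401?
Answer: 6401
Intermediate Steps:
E = 0 (E = 0*(-3) = 0)
U(Q, c) = 0 (U(Q, c) = 0*(-3) = 0)
n(F) = 0
S = -6401 (S = 0 - 6401 = -6401)
-S = -1*(-6401) = 6401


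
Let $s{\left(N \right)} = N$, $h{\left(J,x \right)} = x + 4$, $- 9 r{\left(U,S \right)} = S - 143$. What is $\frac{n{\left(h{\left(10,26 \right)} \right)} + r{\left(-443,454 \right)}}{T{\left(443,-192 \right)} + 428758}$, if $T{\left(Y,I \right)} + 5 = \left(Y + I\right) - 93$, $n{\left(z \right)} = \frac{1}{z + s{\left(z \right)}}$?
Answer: $- \frac{6217}{77203980} \approx -8.0527 \cdot 10^{-5}$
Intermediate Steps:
$r{\left(U,S \right)} = \frac{143}{9} - \frac{S}{9}$ ($r{\left(U,S \right)} = - \frac{S - 143}{9} = - \frac{-143 + S}{9} = \frac{143}{9} - \frac{S}{9}$)
$h{\left(J,x \right)} = 4 + x$
$n{\left(z \right)} = \frac{1}{2 z}$ ($n{\left(z \right)} = \frac{1}{z + z} = \frac{1}{2 z}$)
$T{\left(Y,I \right)} = -98 + I + Y$ ($T{\left(Y,I \right)} = -5 - \left(93 - I - Y\right) = -5 + \left(-93 + I + Y\right) = -98 + I + Y$)
$\frac{n{\left(h{\left(10,26 \right)} \right)} + r{\left(-443,454 \right)}}{T{\left(443,-192 \right)} + 428758} = \frac{\frac{1}{2 \left(4 + 26\right)} + \left(\frac{143}{9} - \frac{454}{9}\right)}{\left(-98 - 192 + 443\right) + 428758} = \frac{\frac{1}{2 \cdot 30} + \left(\frac{143}{9} - \frac{454}{9}\right)}{153 + 428758} = \frac{\frac{1}{2} \cdot \frac{1}{30} - \frac{311}{9}}{428911} = \left(\frac{1}{60} - \frac{311}{9}\right) \frac{1}{428911} = \left(- \frac{6217}{180}\right) \frac{1}{428911} = - \frac{6217}{77203980}$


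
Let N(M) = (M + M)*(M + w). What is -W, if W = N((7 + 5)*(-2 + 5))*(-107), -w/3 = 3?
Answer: 208008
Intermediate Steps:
w = -9 (w = -3*3 = -9)
N(M) = 2*M*(-9 + M) (N(M) = (M + M)*(M - 9) = (2*M)*(-9 + M) = 2*M*(-9 + M))
W = -208008 (W = (2*((7 + 5)*(-2 + 5))*(-9 + (7 + 5)*(-2 + 5)))*(-107) = (2*(12*3)*(-9 + 12*3))*(-107) = (2*36*(-9 + 36))*(-107) = (2*36*27)*(-107) = 1944*(-107) = -208008)
-W = -1*(-208008) = 208008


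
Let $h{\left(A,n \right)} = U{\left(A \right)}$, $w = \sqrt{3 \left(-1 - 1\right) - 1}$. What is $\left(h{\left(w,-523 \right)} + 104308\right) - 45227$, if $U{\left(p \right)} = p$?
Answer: $59081 + i \sqrt{7} \approx 59081.0 + 2.6458 i$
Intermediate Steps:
$w = i \sqrt{7}$ ($w = \sqrt{3 \left(-2\right) - 1} = \sqrt{-6 - 1} = \sqrt{-7} = i \sqrt{7} \approx 2.6458 i$)
$h{\left(A,n \right)} = A$
$\left(h{\left(w,-523 \right)} + 104308\right) - 45227 = \left(i \sqrt{7} + 104308\right) - 45227 = \left(104308 + i \sqrt{7}\right) - 45227 = 59081 + i \sqrt{7}$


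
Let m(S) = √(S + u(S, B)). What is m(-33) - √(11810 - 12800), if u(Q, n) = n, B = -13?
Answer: I*(√46 - 3*√110) ≈ -24.682*I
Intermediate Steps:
m(S) = √(-13 + S) (m(S) = √(S - 13) = √(-13 + S))
m(-33) - √(11810 - 12800) = √(-13 - 33) - √(11810 - 12800) = √(-46) - √(-990) = I*√46 - 3*I*√110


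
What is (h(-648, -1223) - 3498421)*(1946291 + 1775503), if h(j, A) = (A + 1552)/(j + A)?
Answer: -24361173903959880/1871 ≈ -1.3020e+13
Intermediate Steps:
h(j, A) = (1552 + A)/(A + j)
(h(-648, -1223) - 3498421)*(1946291 + 1775503) = ((1552 - 1223)/(-1223 - 648) - 3498421)*(1946291 + 1775503) = (329/(-1871) - 3498421)*3721794 = (-1/1871*329 - 3498421)*3721794 = (-329/1871 - 3498421)*3721794 = -6545546020/1871*3721794 = -24361173903959880/1871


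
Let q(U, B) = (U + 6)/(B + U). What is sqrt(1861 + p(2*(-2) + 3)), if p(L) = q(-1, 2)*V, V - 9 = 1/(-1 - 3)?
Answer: sqrt(7619)/2 ≈ 43.643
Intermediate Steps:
V = 35/4 (V = 9 + 1/(-1 - 3) = 9 + 1/(-4) = 9 - 1/4 = 35/4 ≈ 8.7500)
q(U, B) = (6 + U)/(B + U)
p(L) = 175/4 (p(L) = ((6 - 1)/(2 - 1))*(35/4) = (5/1)*(35/4) = (1*5)*(35/4) = 5*(35/4) = 175/4)
sqrt(1861 + p(2*(-2) + 3)) = sqrt(1861 + 175/4) = sqrt(7619/4) = sqrt(7619)/2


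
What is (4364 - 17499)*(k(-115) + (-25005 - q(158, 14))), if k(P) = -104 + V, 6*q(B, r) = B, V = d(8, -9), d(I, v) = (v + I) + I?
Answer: 990181975/3 ≈ 3.3006e+8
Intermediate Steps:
d(I, v) = v + 2*I (d(I, v) = (I + v) + I = v + 2*I)
V = 7 (V = -9 + 2*8 = -9 + 16 = 7)
q(B, r) = B/6
k(P) = -97 (k(P) = -104 + 7 = -97)
(4364 - 17499)*(k(-115) + (-25005 - q(158, 14))) = (4364 - 17499)*(-97 + (-25005 - 158/6)) = -13135*(-97 + (-25005 - 1*79/3)) = -13135*(-97 + (-25005 - 79/3)) = -13135*(-97 - 75094/3) = -13135*(-75385/3) = 990181975/3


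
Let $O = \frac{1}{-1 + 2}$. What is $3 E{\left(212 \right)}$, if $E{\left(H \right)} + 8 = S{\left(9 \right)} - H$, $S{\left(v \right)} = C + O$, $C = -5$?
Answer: $-672$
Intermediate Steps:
$O = 1$ ($O = 1^{-1} = 1$)
$S{\left(v \right)} = -4$ ($S{\left(v \right)} = -5 + 1 = -4$)
$E{\left(H \right)} = -12 - H$ ($E{\left(H \right)} = -8 - \left(4 + H\right) = -12 - H$)
$3 E{\left(212 \right)} = 3 \left(-12 - 212\right) = 3 \left(-224\right) = -672$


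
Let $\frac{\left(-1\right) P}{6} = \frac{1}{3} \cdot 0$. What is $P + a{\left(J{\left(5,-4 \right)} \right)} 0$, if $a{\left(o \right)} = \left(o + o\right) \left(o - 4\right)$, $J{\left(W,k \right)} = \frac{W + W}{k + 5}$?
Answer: $0$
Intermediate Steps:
$J{\left(W,k \right)} = \frac{2 W}{5 + k}$
$a{\left(o \right)} = 2 o \left(-4 + o\right)$
$P = 0$ ($P = - 6 \cdot \frac{1}{3} \cdot 0 = \left(-6\right) 0 = 0$)
$P + a{\left(J{\left(5,-4 \right)} \right)} 0 = 0 + 2 \cdot 2 \cdot 5 \frac{1}{5 - 4} \left(-4 + 2 \cdot 5 \frac{1}{5 - 4}\right) 0 = 0 + 2 \cdot 2 \cdot 5 \cdot 1^{-1} \left(-4 + 2 \cdot 5 \cdot 1^{-1}\right) 0 = 0 + 2 \cdot 2 \cdot 5 \cdot 1 \left(-4 + 2 \cdot 5 \cdot 1\right) 0 = 0 + 2 \cdot 10 \left(-4 + 10\right) 0 = 0 + 2 \cdot 10 \cdot 6 \cdot 0 = 0 + 120 \cdot 0 = 0 + 0 = 0$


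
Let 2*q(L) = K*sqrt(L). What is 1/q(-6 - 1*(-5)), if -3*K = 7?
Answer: 6*I/7 ≈ 0.85714*I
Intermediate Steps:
K = -7/3 (K = -1/3*7 = -7/3 ≈ -2.3333)
q(L) = -7*sqrt(L)/6 (q(L) = (-7*sqrt(L)/3)/2 = -7*sqrt(L)/6)
1/q(-6 - 1*(-5)) = 1/(-7*sqrt(-6 - 1*(-5))/6) = 1/(-7*sqrt(-6 + 5)/6) = 1/(-7*I/6) = 6*I/7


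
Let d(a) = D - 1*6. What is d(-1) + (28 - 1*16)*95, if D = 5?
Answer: 1139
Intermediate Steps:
d(a) = -1 (d(a) = 5 - 1*6 = 5 - 6 = -1)
d(-1) + (28 - 1*16)*95 = -1 + (28 - 1*16)*95 = -1 + (28 - 16)*95 = -1 + 12*95 = -1 + 1140 = 1139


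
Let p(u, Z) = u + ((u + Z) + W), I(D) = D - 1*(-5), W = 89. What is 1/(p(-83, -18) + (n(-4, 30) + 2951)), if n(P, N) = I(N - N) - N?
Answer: 1/2831 ≈ 0.00035323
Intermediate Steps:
I(D) = 5 + D (I(D) = D + 5 = 5 + D)
p(u, Z) = 89 + Z + 2*u (p(u, Z) = u + ((u + Z) + 89) = u + ((Z + u) + 89) = u + (89 + Z + u) = 89 + Z + 2*u)
n(P, N) = 5 - N (n(P, N) = (5 + (N - N)) - N = (5 + 0) - N = 5 - N)
1/(p(-83, -18) + (n(-4, 30) + 2951)) = 1/((89 - 18 + 2*(-83)) + ((5 - 1*30) + 2951)) = 1/((89 - 18 - 166) + ((5 - 30) + 2951)) = 1/(-95 + (-25 + 2951)) = 1/(-95 + 2926) = 1/2831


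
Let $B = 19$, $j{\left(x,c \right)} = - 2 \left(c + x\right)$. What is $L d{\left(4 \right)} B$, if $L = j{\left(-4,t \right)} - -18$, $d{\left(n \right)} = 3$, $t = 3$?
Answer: $1140$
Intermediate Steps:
$j{\left(x,c \right)} = - 2 c - 2 x$
$L = 20$ ($L = \left(\left(-2\right) 3 - -8\right) - -18 = \left(-6 + 8\right) + 18 = 2 + 18 = 20$)
$L d{\left(4 \right)} B = 20 \cdot 3 \cdot 19 = 60 \cdot 19 = 1140$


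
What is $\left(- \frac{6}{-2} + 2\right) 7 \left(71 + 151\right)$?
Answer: $7770$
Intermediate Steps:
$\left(- \frac{6}{-2} + 2\right) 7 \left(71 + 151\right) = \left(\left(-6\right) \left(- \frac{1}{2}\right) + 2\right) 7 \cdot 222 = \left(3 + 2\right) 7 \cdot 222 = 5 \cdot 7 \cdot 222 = 35 \cdot 222 = 7770$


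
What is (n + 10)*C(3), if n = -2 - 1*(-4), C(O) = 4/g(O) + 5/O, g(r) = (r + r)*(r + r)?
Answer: 64/3 ≈ 21.333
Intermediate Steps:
g(r) = 4*r² (g(r) = (2*r)*(2*r) = 4*r²)
C(O) = O⁻² + 5/O (C(O) = 4/((4*O²)) + 5/O = 4*(1/(4*O²)) + 5/O = O⁻² + 5/O)
n = 2 (n = -2 + 4 = 2)
(n + 10)*C(3) = (2 + 10)*((1 + 5*3)/3²) = 12*((1 + 15)/9) = 12*((⅑)*16) = 12*(16/9) = 64/3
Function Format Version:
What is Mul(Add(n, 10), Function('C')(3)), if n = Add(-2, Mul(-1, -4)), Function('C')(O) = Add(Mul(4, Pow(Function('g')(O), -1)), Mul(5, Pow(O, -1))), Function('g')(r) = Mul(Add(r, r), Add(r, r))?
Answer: Rational(64, 3) ≈ 21.333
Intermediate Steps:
Function('g')(r) = Mul(4, Pow(r, 2)) (Function('g')(r) = Mul(Mul(2, r), Mul(2, r)) = Mul(4, Pow(r, 2)))
Function('C')(O) = Add(Pow(O, -2), Mul(5, Pow(O, -1))) (Function('C')(O) = Add(Mul(4, Pow(Mul(4, Pow(O, 2)), -1)), Mul(5, Pow(O, -1))) = Add(Mul(4, Mul(Rational(1, 4), Pow(O, -2))), Mul(5, Pow(O, -1))) = Add(Pow(O, -2), Mul(5, Pow(O, -1))))
n = 2 (n = Add(-2, 4) = 2)
Mul(Add(n, 10), Function('C')(3)) = Mul(Add(2, 10), Mul(Pow(3, -2), Add(1, Mul(5, 3)))) = Mul(12, Mul(Rational(1, 9), Add(1, 15))) = Mul(12, Mul(Rational(1, 9), 16)) = Mul(12, Rational(16, 9)) = Rational(64, 3)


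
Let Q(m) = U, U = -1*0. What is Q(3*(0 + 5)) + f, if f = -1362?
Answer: -1362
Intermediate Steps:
U = 0
Q(m) = 0
Q(3*(0 + 5)) + f = 0 - 1362 = -1362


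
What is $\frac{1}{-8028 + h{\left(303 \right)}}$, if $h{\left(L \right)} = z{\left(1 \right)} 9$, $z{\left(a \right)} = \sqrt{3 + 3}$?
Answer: $- \frac{446}{3580461} - \frac{\sqrt{6}}{7160922} \approx -0.00012491$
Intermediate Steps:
$z{\left(a \right)} = \sqrt{6}$
$h{\left(L \right)} = 9 \sqrt{6}$ ($h{\left(L \right)} = \sqrt{6} \cdot 9 = 9 \sqrt{6}$)
$\frac{1}{-8028 + h{\left(303 \right)}} = \frac{1}{-8028 + 9 \sqrt{6}}$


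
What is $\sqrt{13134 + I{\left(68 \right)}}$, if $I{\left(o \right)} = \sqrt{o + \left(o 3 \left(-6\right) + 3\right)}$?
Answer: $\sqrt{13134 + i \sqrt{1153}} \approx 114.6 + 0.1481 i$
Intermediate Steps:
$I{\left(o \right)} = \sqrt{3 - 17 o}$ ($I{\left(o \right)} = \sqrt{o + \left(3 o \left(-6\right) + 3\right)} = \sqrt{o - \left(-3 + 18 o\right)} = \sqrt{3 - 17 o}$)
$\sqrt{13134 + I{\left(68 \right)}} = \sqrt{13134 + \sqrt{3 - 1156}} = \sqrt{13134 + \sqrt{-1153}} = \sqrt{13134 + i \sqrt{1153}}$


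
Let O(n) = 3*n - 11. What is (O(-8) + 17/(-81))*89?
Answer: -253828/81 ≈ -3133.7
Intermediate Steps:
O(n) = -11 + 3*n
(O(-8) + 17/(-81))*89 = ((-11 + 3*(-8)) + 17/(-81))*89 = ((-11 - 24) + 17*(-1/81))*89 = (-35 - 17/81)*89 = -2852/81*89 = -253828/81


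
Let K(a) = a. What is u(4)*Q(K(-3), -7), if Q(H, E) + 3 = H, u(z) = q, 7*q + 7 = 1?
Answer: 36/7 ≈ 5.1429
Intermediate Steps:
q = -6/7 (q = -1 + (⅐)*1 = -1 + ⅐ = -6/7 ≈ -0.85714)
u(z) = -6/7
Q(H, E) = -3 + H
u(4)*Q(K(-3), -7) = -6*(-3 - 3)/7 = -6/7*(-6) = 36/7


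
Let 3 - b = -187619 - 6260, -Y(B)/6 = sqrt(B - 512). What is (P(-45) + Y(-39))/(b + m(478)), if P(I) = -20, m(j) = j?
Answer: -1/9718 - 3*I*sqrt(551)/97180 ≈ -0.0001029 - 0.00072464*I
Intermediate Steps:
Y(B) = -6*sqrt(-512 + B) (Y(B) = -6*sqrt(B - 512) = -6*sqrt(-512 + B))
b = 193882 (b = 3 - (-187619 - 6260) = 3 - 1*(-193879) = 3 + 193879 = 193882)
(P(-45) + Y(-39))/(b + m(478)) = (-20 - 6*sqrt(-512 - 39))/(193882 + 478) = (-20 - 6*I*sqrt(551))/194360 = (-20 - 6*I*sqrt(551))*(1/194360) = -1/9718 - 3*I*sqrt(551)/97180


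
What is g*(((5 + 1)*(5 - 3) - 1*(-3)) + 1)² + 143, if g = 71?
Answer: 18319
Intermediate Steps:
g*(((5 + 1)*(5 - 3) - 1*(-3)) + 1)² + 143 = 71*(((5 + 1)*(5 - 3) - 1*(-3)) + 1)² + 143 = 71*((6*2 + 3) + 1)² + 143 = 71*((12 + 3) + 1)² + 143 = 71*(15 + 1)² + 143 = 71*16² + 143 = 71*256 + 143 = 18176 + 143 = 18319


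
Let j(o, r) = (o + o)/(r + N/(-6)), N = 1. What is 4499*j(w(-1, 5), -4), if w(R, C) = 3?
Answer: -161964/25 ≈ -6478.6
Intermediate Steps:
j(o, r) = 2*o/(-1/6 + r) (j(o, r) = (o + o)/(r + 1/(-6)) = (2*o)/(r + 1*(-1/6)) = (2*o)/(r - 1/6) = (2*o)/(-1/6 + r) = 2*o/(-1/6 + r))
4499*j(w(-1, 5), -4) = 4499*(12*3/(-1 + 6*(-4))) = 4499*(12*3/(-1 - 24)) = 4499*(12*3/(-25)) = 4499*(12*3*(-1/25)) = 4499*(-36/25) = -161964/25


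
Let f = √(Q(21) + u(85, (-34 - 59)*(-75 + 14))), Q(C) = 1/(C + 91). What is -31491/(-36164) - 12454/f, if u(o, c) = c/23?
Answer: 31491/36164 - 49816*√102299239/635399 ≈ -792.10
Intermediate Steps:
Q(C) = 1/(91 + C)
u(o, c) = c/23 (u(o, c) = c*(1/23) = c/23)
f = √102299239/644 (f = √(1/(91 + 21) + ((-34 - 59)*(-75 + 14))/23) = √(1/112 + (-93*(-61))/23) = √(1/112 + (1/23)*5673) = √(1/112 + 5673/23) = √(635399/2576) = √102299239/644 ≈ 15.705)
-31491/(-36164) - 12454/f = -31491/(-36164) - 12454*4*√102299239/635399 = -31491*(-1/36164) - 49816*√102299239/635399 = 31491/36164 - 49816*√102299239/635399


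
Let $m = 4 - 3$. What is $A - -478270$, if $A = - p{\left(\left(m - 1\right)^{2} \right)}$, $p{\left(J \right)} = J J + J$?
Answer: $478270$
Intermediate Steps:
$m = 1$
$p{\left(J \right)} = J + J^{2}$ ($p{\left(J \right)} = J^{2} + J = J + J^{2}$)
$A = 0$ ($A = - \left(1 - 1\right)^{2} \left(1 + \left(1 - 1\right)^{2}\right) = - 0^{2} \left(1 + 0^{2}\right) = - 0 \left(1 + 0\right) = - 0 \cdot 1 = \left(-1\right) 0 = 0$)
$A - -478270 = 0 - -478270 = 0 + 478270 = 478270$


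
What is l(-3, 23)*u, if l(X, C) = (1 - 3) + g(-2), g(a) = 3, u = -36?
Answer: -36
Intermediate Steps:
l(X, C) = 1 (l(X, C) = (1 - 3) + 3 = -2 + 3 = 1)
l(-3, 23)*u = 1*(-36) = -36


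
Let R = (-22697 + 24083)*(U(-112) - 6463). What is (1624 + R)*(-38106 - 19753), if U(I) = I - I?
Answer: 518190642746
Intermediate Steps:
U(I) = 0
R = -8957718 (R = (-22697 + 24083)*(0 - 6463) = 1386*(-6463) = -8957718)
(1624 + R)*(-38106 - 19753) = (1624 - 8957718)*(-38106 - 19753) = -8956094*(-57859) = 518190642746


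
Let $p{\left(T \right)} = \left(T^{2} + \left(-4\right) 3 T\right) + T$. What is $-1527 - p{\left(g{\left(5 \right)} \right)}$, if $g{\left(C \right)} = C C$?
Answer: $-1877$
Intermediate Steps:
$g{\left(C \right)} = C^{2}$
$p{\left(T \right)} = T^{2} - 11 T$ ($p{\left(T \right)} = \left(T^{2} - 12 T\right) + T = T^{2} - 11 T$)
$-1527 - p{\left(g{\left(5 \right)} \right)} = -1527 - 5^{2} \left(-11 + 5^{2}\right) = -1527 - 25 \left(-11 + 25\right) = -1527 - 25 \cdot 14 = -1527 - 350 = -1877$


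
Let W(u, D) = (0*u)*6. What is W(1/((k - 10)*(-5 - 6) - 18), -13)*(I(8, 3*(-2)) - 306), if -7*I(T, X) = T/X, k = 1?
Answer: 0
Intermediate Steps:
I(T, X) = -T/(7*X)
W(u, D) = 0 (W(u, D) = 0*6 = 0)
W(1/((k - 10)*(-5 - 6) - 18), -13)*(I(8, 3*(-2)) - 306) = 0*(-⅐*8/3*(-2) - 306) = 0*(-⅐*8/(-6) - 306) = 0*(-⅐*8*(-⅙) - 306) = 0*(4/21 - 306) = 0*(-6422/21) = 0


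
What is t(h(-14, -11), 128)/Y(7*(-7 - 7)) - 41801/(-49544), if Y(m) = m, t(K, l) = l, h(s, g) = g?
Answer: -1122567/2427656 ≈ -0.46241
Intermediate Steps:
t(h(-14, -11), 128)/Y(7*(-7 - 7)) - 41801/(-49544) = 128/((7*(-7 - 7))) - 41801/(-49544) = 128/((7*(-14))) - 41801*(-1/49544) = 128/(-98) + 41801/49544 = 128*(-1/98) + 41801/49544 = -64/49 + 41801/49544 = -1122567/2427656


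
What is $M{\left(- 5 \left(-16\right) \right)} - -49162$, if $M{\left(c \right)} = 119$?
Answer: $49281$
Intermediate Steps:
$M{\left(- 5 \left(-16\right) \right)} - -49162 = 119 - -49162 = 119 + 49162 = 49281$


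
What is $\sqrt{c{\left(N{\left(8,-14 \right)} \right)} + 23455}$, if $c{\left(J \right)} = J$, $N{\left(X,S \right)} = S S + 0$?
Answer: $\sqrt{23651} \approx 153.79$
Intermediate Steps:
$N{\left(X,S \right)} = S^{2}$ ($N{\left(X,S \right)} = S^{2} + 0 = S^{2}$)
$\sqrt{c{\left(N{\left(8,-14 \right)} \right)} + 23455} = \sqrt{\left(-14\right)^{2} + 23455} = \sqrt{196 + 23455} = \sqrt{23651}$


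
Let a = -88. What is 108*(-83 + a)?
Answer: -18468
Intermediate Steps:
108*(-83 + a) = 108*(-83 - 88) = 108*(-171) = -18468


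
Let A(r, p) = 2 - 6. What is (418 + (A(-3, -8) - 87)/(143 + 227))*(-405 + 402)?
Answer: -463707/370 ≈ -1253.3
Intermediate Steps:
A(r, p) = -4
(418 + (A(-3, -8) - 87)/(143 + 227))*(-405 + 402) = (418 + (-4 - 87)/(143 + 227))*(-405 + 402) = (418 - 91/370)*(-3) = (154569/370)*(-3) = -463707/370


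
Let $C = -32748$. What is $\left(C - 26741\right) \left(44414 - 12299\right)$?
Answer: $-1910489235$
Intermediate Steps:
$\left(C - 26741\right) \left(44414 - 12299\right) = \left(-32748 - 26741\right) \left(44414 - 12299\right) = \left(-59489\right) 32115 = -1910489235$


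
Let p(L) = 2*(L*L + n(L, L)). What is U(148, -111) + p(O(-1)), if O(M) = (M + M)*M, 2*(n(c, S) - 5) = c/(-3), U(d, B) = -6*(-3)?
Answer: 106/3 ≈ 35.333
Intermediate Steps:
U(d, B) = 18
n(c, S) = 5 - c/6 (n(c, S) = 5 + (c/(-3))/2 = 5 + (c*(-⅓))/2 = 5 + (-c/3)/2 = 5 - c/6)
O(M) = 2*M² (O(M) = (2*M)*M = 2*M²)
p(L) = 10 + 2*L² - L/3 (p(L) = 2*(L*L + (5 - L/6)) = 2*(L² + (5 - L/6)) = 2*(5 + L² - L/6) = 10 + 2*L² - L/3)
U(148, -111) + p(O(-1)) = 18 + (10 + 2*(2*(-1)²)² - 2*(-1)²/3) = 18 + (10 + 2*(2*1)² - 2/3) = 18 + (10 + 2*2² - ⅓*2) = 18 + (10 + 2*4 - ⅔) = 18 + (10 + 8 - ⅔) = 18 + 52/3 = 106/3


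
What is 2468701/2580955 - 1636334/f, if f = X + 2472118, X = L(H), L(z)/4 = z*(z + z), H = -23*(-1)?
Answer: 189006330238/639134791425 ≈ 0.29572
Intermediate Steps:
H = 23
L(z) = 8*z**2 (L(z) = 4*(z*(z + z)) = 4*(z*(2*z)) = 4*(2*z**2) = 8*z**2)
X = 4232 (X = 8*23**2 = 8*529 = 4232)
f = 2476350 (f = 4232 + 2472118 = 2476350)
2468701/2580955 - 1636334/f = 2468701/2580955 - 1636334/2476350 = 2468701*(1/2580955) - 1636334*1/2476350 = 2468701/2580955 - 818167/1238175 = 189006330238/639134791425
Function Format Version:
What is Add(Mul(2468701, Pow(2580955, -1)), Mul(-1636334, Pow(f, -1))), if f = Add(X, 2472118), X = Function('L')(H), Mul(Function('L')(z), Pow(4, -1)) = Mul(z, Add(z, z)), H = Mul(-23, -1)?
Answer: Rational(189006330238, 639134791425) ≈ 0.29572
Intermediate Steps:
H = 23
Function('L')(z) = Mul(8, Pow(z, 2)) (Function('L')(z) = Mul(4, Mul(z, Add(z, z))) = Mul(4, Mul(z, Mul(2, z))) = Mul(4, Mul(2, Pow(z, 2))) = Mul(8, Pow(z, 2)))
X = 4232 (X = Mul(8, Pow(23, 2)) = Mul(8, 529) = 4232)
f = 2476350 (f = Add(4232, 2472118) = 2476350)
Add(Mul(2468701, Pow(2580955, -1)), Mul(-1636334, Pow(f, -1))) = Add(Mul(2468701, Pow(2580955, -1)), Mul(-1636334, Pow(2476350, -1))) = Add(Mul(2468701, Rational(1, 2580955)), Mul(-1636334, Rational(1, 2476350))) = Add(Rational(2468701, 2580955), Rational(-818167, 1238175)) = Rational(189006330238, 639134791425)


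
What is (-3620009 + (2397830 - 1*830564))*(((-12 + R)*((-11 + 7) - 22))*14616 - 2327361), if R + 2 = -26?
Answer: -26425533354297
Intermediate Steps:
R = -28 (R = -2 - 26 = -28)
(-3620009 + (2397830 - 1*830564))*(((-12 + R)*((-11 + 7) - 22))*14616 - 2327361) = (-3620009 + (2397830 - 1*830564))*(((-12 - 28)*((-11 + 7) - 22))*14616 - 2327361) = (-3620009 + (2397830 - 830564))*(-40*(-4 - 22)*14616 - 2327361) = (-3620009 + 1567266)*(-40*(-26)*14616 - 2327361) = -2052743*(1040*14616 - 2327361) = -2052743*(15200640 - 2327361) = -2052743*12873279 = -26425533354297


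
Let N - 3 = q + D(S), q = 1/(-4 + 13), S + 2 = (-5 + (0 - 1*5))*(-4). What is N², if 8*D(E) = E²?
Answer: 10923025/324 ≈ 33713.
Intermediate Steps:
S = 38 (S = -2 + (-5 + (0 - 1*5))*(-4) = -2 + (-5 + (0 - 5))*(-4) = -2 + (-5 - 5)*(-4) = -2 - 10*(-4) = -2 + 40 = 38)
q = ⅑ (q = 1/9 = ⅑ ≈ 0.11111)
D(E) = E²/8
N = 3305/18 (N = 3 + (⅑ + (⅛)*38²) = 3 + (⅑ + (⅛)*1444) = 3 + (⅑ + 361/2) = 3 + 3251/18 = 3305/18 ≈ 183.61)
N² = (3305/18)² = 10923025/324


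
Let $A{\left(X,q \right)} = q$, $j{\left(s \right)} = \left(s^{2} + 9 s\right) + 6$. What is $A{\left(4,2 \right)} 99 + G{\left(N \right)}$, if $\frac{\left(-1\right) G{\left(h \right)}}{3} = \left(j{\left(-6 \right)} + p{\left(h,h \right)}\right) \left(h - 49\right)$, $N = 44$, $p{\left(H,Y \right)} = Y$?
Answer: $678$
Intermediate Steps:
$j{\left(s \right)} = 6 + s^{2} + 9 s$
$G{\left(h \right)} = - 3 \left(-49 + h\right) \left(-12 + h\right)$ ($G{\left(h \right)} = - 3 \left(\left(6 + \left(-6\right)^{2} + 9 \left(-6\right)\right) + h\right) \left(h - 49\right) = - 3 \left(\left(6 + 36 - 54\right) + h\right) \left(-49 + h\right) = - 3 \left(-12 + h\right) \left(-49 + h\right) = - 3 \left(-49 + h\right) \left(-12 + h\right)$)
$A{\left(4,2 \right)} 99 + G{\left(N \right)} = 2 \cdot 99 - \left(-6288 + 5808\right) = 198 - -480 = 198 + 480 = 678$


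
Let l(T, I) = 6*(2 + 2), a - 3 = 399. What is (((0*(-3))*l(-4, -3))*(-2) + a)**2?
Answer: 161604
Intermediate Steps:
a = 402 (a = 3 + 399 = 402)
l(T, I) = 24 (l(T, I) = 6*4 = 24)
(((0*(-3))*l(-4, -3))*(-2) + a)**2 = (((0*(-3))*24)*(-2) + 402)**2 = ((0*24)*(-2) + 402)**2 = (0*(-2) + 402)**2 = (0 + 402)**2 = 402**2 = 161604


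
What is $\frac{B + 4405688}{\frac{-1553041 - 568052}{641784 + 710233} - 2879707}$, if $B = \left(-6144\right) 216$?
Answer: $- \frac{520287237991}{486676867514} \approx -1.0691$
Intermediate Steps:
$B = -1327104$
$\frac{B + 4405688}{\frac{-1553041 - 568052}{641784 + 710233} - 2879707} = \frac{-1327104 + 4405688}{\frac{-1553041 - 568052}{641784 + 710233} - 2879707} = \frac{3078584}{- \frac{2121093}{1352017} - 2879707} = \frac{3078584}{- \frac{3893414940112}{1352017}} = 3078584 \left(- \frac{1352017}{3893414940112}\right) = - \frac{520287237991}{486676867514}$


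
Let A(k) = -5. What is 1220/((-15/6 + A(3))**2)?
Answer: 976/45 ≈ 21.689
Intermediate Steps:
1220/((-15/6 + A(3))**2) = 1220/((-15/6 - 5)**2) = 1220/((-15*1/6 - 5)**2) = 1220/((-5/2 - 5)**2) = 1220/((-15/2)**2) = 1220/(225/4) = 1220*(4/225) = 976/45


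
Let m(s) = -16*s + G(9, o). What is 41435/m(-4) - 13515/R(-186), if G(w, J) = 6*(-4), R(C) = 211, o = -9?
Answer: 1640437/1688 ≈ 971.82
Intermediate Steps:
G(w, J) = -24
m(s) = -24 - 16*s (m(s) = -16*s - 24 = -24 - 16*s)
41435/m(-4) - 13515/R(-186) = 41435/(-24 - 16*(-4)) - 13515/211 = 41435/(-24 + 64) - 13515*1/211 = 41435/40 - 13515/211 = 41435*(1/40) - 13515/211 = 8287/8 - 13515/211 = 1640437/1688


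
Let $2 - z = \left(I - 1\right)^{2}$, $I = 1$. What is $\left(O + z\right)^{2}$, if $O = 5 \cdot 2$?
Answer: $144$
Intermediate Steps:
$z = 2$ ($z = 2 - \left(1 - 1\right)^{2} = 2 - 0^{2} = 2 - 0 = 2 + 0 = 2$)
$O = 10$
$\left(O + z\right)^{2} = \left(10 + 2\right)^{2} = 12^{2} = 144$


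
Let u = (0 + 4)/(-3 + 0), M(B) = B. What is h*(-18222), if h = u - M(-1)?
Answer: 6074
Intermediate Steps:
u = -4/3 (u = 4/(-3) = 4*(-⅓) = -4/3 ≈ -1.3333)
h = -⅓ (h = -4/3 - 1*(-1) = -4/3 + 1 = -⅓ ≈ -0.33333)
h*(-18222) = -⅓*(-18222) = 6074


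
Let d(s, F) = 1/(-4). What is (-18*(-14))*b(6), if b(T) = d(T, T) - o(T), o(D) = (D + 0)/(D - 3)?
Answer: -567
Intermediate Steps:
d(s, F) = -1/4
o(D) = D/(-3 + D)
b(T) = -1/4 - T/(-3 + T)
(-18*(-14))*b(6) = (-18*(-14))*((3 - 5*6)/(4*(-3 + 6))) = 252*((1/4)*(3 - 30)/3) = 252*((1/4)*(1/3)*(-27)) = 252*(-9/4) = -567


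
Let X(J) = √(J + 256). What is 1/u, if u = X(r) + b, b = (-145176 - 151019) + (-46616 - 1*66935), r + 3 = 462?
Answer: -409746/167891783801 - √715/167891783801 ≈ -2.4407e-6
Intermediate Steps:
r = 459 (r = -3 + 462 = 459)
X(J) = √(256 + J)
b = -409746 (b = -296195 + (-46616 - 66935) = -296195 - 113551 = -409746)
u = -409746 + √715 (u = √(256 + 459) - 409746 = √715 - 409746 = -409746 + √715 ≈ -4.0972e+5)
1/u = 1/(-409746 + √715)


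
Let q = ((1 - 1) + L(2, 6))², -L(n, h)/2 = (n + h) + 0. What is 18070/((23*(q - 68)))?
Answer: 9035/2162 ≈ 4.1790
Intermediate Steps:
L(n, h) = -2*h - 2*n (L(n, h) = -2*((n + h) + 0) = -2*((h + n) + 0) = -2*(h + n) = -2*h - 2*n)
q = 256 (q = ((1 - 1) + (-2*6 - 2*2))² = (0 + (-12 - 4))² = (0 - 16)² = (-16)² = 256)
18070/((23*(q - 68))) = 18070/((23*(256 - 68))) = 18070/((23*188)) = 18070/4324 = 18070*(1/4324) = 9035/2162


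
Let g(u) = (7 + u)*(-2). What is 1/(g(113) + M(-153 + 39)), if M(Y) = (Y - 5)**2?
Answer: 1/13921 ≈ 7.1834e-5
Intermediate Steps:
M(Y) = (-5 + Y)**2
g(u) = -14 - 2*u
1/(g(113) + M(-153 + 39)) = 1/((-14 - 2*113) + (-5 + (-153 + 39))**2) = 1/((-14 - 226) + (-5 - 114)**2) = 1/(-240 + (-119)**2) = 1/(-240 + 14161) = 1/13921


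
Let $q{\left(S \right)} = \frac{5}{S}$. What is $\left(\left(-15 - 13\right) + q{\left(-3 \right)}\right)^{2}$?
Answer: $\frac{7921}{9} \approx 880.11$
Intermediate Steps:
$\left(\left(-15 - 13\right) + q{\left(-3 \right)}\right)^{2} = \left(\left(-15 - 13\right) + \frac{5}{-3}\right)^{2} = \left(-28 + 5 \left(- \frac{1}{3}\right)\right)^{2} = \left(-28 - \frac{5}{3}\right)^{2} = \left(- \frac{89}{3}\right)^{2} = \frac{7921}{9}$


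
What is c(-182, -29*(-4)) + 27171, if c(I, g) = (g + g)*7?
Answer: 28795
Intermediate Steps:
c(I, g) = 14*g (c(I, g) = (2*g)*7 = 14*g)
c(-182, -29*(-4)) + 27171 = 14*(-29*(-4)) + 27171 = 14*116 + 27171 = 1624 + 27171 = 28795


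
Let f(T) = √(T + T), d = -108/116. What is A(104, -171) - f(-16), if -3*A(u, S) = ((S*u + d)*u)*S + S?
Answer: -3057441411/29 - 4*I*√2 ≈ -1.0543e+8 - 5.6569*I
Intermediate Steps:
d = -27/29 (d = -108*1/116 = -27/29 ≈ -0.93103)
A(u, S) = -S/3 - S*u*(-27/29 + S*u)/3 (A(u, S) = -(((S*u - 27/29)*u)*S + S)/3 = -(((-27/29 + S*u)*u)*S + S)/3 = -((u*(-27/29 + S*u))*S + S)/3 = -(S*u*(-27/29 + S*u) + S)/3 = -(S + S*u*(-27/29 + S*u))/3 = -S/3 - S*u*(-27/29 + S*u)/3)
f(T) = √2*√T (f(T) = √(2*T) = √2*√T)
A(104, -171) - f(-16) = (1/87)*(-171)*(-29 + 27*104 - 29*(-171)*104²) - √2*√(-16) = (1/87)*(-171)*(-29 + 2808 - 29*(-171)*10816) - √2*4*I = (1/87)*(-171)*(-29 + 2808 + 53636544) - 4*I*√2 = (1/87)*(-171)*53639323 - 4*I*√2 = -3057441411/29 - 4*I*√2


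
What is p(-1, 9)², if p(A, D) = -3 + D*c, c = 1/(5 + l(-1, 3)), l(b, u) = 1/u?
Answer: 441/256 ≈ 1.7227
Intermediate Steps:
l(b, u) = 1/u
c = 3/16 (c = 1/(5 + 1/3) = 1/(5 + ⅓) = 1/(16/3) = 3/16 ≈ 0.18750)
p(A, D) = -3 + 3*D/16 (p(A, D) = -3 + D*(3/16) = -3 + 3*D/16)
p(-1, 9)² = (-3 + (3/16)*9)² = (-3 + 27/16)² = (-21/16)² = 441/256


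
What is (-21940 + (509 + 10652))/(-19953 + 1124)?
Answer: 10779/18829 ≈ 0.57247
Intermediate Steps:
(-21940 + (509 + 10652))/(-19953 + 1124) = (-21940 + 11161)/(-18829) = -10779*(-1/18829) = 10779/18829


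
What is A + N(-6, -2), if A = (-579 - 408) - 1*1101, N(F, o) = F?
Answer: -2094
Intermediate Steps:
A = -2088 (A = -987 - 1101 = -2088)
A + N(-6, -2) = -2088 - 6 = -2094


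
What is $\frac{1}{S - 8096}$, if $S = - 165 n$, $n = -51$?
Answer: $\frac{1}{319} \approx 0.0031348$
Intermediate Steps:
$S = 8415$ ($S = \left(-165\right) \left(-51\right) = 8415$)
$\frac{1}{S - 8096} = \frac{1}{8415 - 8096} = \frac{1}{319}$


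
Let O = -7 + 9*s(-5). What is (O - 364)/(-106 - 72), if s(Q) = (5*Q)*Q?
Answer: -377/89 ≈ -4.2360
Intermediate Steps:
s(Q) = 5*Q²
O = 1118 (O = -7 + 9*(5*(-5)²) = -7 + 9*(5*25) = -7 + 9*125 = -7 + 1125 = 1118)
(O - 364)/(-106 - 72) = (1118 - 364)/(-106 - 72) = 754/(-178) = 754*(-1/178) = -377/89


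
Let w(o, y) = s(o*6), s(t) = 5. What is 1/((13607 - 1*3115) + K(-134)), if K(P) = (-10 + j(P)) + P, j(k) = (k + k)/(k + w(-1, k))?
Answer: 129/1335160 ≈ 9.6618e-5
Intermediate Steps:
w(o, y) = 5
j(k) = 2*k/(5 + k) (j(k) = (k + k)/(k + 5) = (2*k)/(5 + k) = 2*k/(5 + k))
K(P) = -10 + P + 2*P/(5 + P) (K(P) = (-10 + 2*P/(5 + P)) + P = -10 + P + 2*P/(5 + P))
1/((13607 - 1*3115) + K(-134)) = 1/((13607 - 1*3115) + (-50 + (-134)**2 - 3*(-134))/(5 - 134)) = 1/((13607 - 3115) + (-50 + 17956 + 402)/(-129)) = 1/(10492 - 1/129*18308) = 1/(10492 - 18308/129) = 1/(1335160/129) = 129/1335160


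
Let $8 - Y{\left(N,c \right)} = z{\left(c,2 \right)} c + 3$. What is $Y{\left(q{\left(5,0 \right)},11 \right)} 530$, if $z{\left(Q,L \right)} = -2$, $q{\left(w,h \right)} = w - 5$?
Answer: $14310$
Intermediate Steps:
$q{\left(w,h \right)} = -5 + w$ ($q{\left(w,h \right)} = w - 5 = -5 + w$)
$Y{\left(N,c \right)} = 5 + 2 c$ ($Y{\left(N,c \right)} = 8 - \left(- 2 c + 3\right) = 8 - \left(3 - 2 c\right) = 8 + \left(-3 + 2 c\right) = 5 + 2 c$)
$Y{\left(q{\left(5,0 \right)},11 \right)} 530 = \left(5 + 2 \cdot 11\right) 530 = \left(5 + 22\right) 530 = 27 \cdot 530 = 14310$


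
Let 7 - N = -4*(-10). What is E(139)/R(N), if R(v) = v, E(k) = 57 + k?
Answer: -196/33 ≈ -5.9394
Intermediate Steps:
N = -33 (N = 7 - (-4)*(-10) = 7 - 1*40 = 7 - 40 = -33)
E(139)/R(N) = (57 + 139)/(-33) = 196*(-1/33) = -196/33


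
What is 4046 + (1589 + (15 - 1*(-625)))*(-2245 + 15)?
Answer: -4966624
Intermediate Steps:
4046 + (1589 + (15 - 1*(-625)))*(-2245 + 15) = 4046 + (1589 + (15 + 625))*(-2230) = 4046 + (1589 + 640)*(-2230) = 4046 + 2229*(-2230) = 4046 - 4970670 = -4966624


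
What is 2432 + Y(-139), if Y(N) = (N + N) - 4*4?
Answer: 2138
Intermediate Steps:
Y(N) = -16 + 2*N (Y(N) = 2*N - 16 = -16 + 2*N)
2432 + Y(-139) = 2432 + (-16 + 2*(-139)) = 2432 + (-16 - 278) = 2432 - 294 = 2138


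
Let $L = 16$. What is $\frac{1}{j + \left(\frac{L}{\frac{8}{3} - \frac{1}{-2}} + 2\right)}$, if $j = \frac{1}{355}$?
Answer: $\frac{6745}{47589} \approx 0.14173$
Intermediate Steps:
$j = \frac{1}{355} \approx 0.0028169$
$\frac{1}{j + \left(\frac{L}{\frac{8}{3} - \frac{1}{-2}} + 2\right)} = \frac{1}{\frac{1}{355} + \left(\frac{16}{\frac{8}{3} - \frac{1}{-2}} + 2\right)} = \frac{1}{\frac{1}{355} + \left(\frac{16}{8 \cdot \frac{1}{3} - - \frac{1}{2}} + 2\right)} = \frac{1}{\frac{1}{355} + \left(\frac{16}{\frac{8}{3} + \frac{1}{2}} + 2\right)} = \frac{1}{\frac{1}{355} + \left(\frac{16}{\frac{19}{6}} + 2\right)} = \frac{1}{\frac{1}{355} + \left(16 \cdot \frac{6}{19} + 2\right)} = \frac{1}{\frac{1}{355} + \left(\frac{96}{19} + 2\right)} = \frac{1}{\frac{1}{355} + \frac{134}{19}} = \frac{1}{\frac{47589}{6745}} = \frac{6745}{47589}$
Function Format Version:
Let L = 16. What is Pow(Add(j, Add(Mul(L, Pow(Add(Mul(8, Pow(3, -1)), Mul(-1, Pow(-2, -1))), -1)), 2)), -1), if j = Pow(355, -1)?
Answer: Rational(6745, 47589) ≈ 0.14173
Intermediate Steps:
j = Rational(1, 355) ≈ 0.0028169
Pow(Add(j, Add(Mul(L, Pow(Add(Mul(8, Pow(3, -1)), Mul(-1, Pow(-2, -1))), -1)), 2)), -1) = Pow(Add(Rational(1, 355), Add(Mul(16, Pow(Add(Mul(8, Pow(3, -1)), Mul(-1, Pow(-2, -1))), -1)), 2)), -1) = Pow(Add(Rational(1, 355), Add(Mul(16, Pow(Add(Mul(8, Rational(1, 3)), Mul(-1, Rational(-1, 2))), -1)), 2)), -1) = Pow(Add(Rational(1, 355), Add(Mul(16, Pow(Add(Rational(8, 3), Rational(1, 2)), -1)), 2)), -1) = Pow(Add(Rational(1, 355), Add(Mul(16, Pow(Rational(19, 6), -1)), 2)), -1) = Pow(Add(Rational(1, 355), Add(Mul(16, Rational(6, 19)), 2)), -1) = Pow(Add(Rational(1, 355), Add(Rational(96, 19), 2)), -1) = Pow(Add(Rational(1, 355), Rational(134, 19)), -1) = Pow(Rational(47589, 6745), -1) = Rational(6745, 47589)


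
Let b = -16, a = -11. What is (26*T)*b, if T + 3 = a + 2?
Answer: 4992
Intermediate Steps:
T = -12 (T = -3 + (-11 + 2) = -3 - 9 = -12)
(26*T)*b = (26*(-12))*(-16) = -312*(-16) = 4992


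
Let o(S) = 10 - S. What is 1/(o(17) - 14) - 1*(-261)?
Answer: 5480/21 ≈ 260.95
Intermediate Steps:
1/(o(17) - 14) - 1*(-261) = 1/((10 - 1*17) - 14) - 1*(-261) = 1/((10 - 17) - 14) + 261 = 1/(-7 - 14) + 261 = 1/(-21) + 261 = -1/21 + 261 = 5480/21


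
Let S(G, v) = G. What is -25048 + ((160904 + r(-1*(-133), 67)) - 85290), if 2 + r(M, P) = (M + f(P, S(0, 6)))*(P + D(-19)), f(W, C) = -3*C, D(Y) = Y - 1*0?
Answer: 56948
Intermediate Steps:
D(Y) = Y (D(Y) = Y + 0 = Y)
r(M, P) = -2 + M*(-19 + P) (r(M, P) = -2 + (M - 3*0)*(P - 19) = -2 + (M + 0)*(-19 + P) = -2 + M*(-19 + P))
-25048 + ((160904 + r(-1*(-133), 67)) - 85290) = -25048 + ((160904 + (-2 - (-19)*(-133) - 1*(-133)*67)) - 85290) = -25048 + ((160904 + (-2 - 19*133 + 133*67)) - 85290) = -25048 + ((160904 + (-2 - 2527 + 8911)) - 85290) = -25048 + ((160904 + 6382) - 85290) = -25048 + (167286 - 85290) = -25048 + 81996 = 56948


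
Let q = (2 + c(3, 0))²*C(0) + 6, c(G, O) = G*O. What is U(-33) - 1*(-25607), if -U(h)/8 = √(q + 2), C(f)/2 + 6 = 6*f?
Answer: 25607 - 16*I*√10 ≈ 25607.0 - 50.596*I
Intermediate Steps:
C(f) = -12 + 12*f (C(f) = -12 + 2*(6*f) = -12 + 12*f)
q = -42 (q = (2 + 3*0)²*(-12 + 12*0) + 6 = (2 + 0)²*(-12 + 0) + 6 = 2²*(-12) + 6 = 4*(-12) + 6 = -48 + 6 = -42)
U(h) = -16*I*√10 (U(h) = -8*√(-42 + 2) = -16*I*√10)
U(-33) - 1*(-25607) = -16*I*√10 - 1*(-25607) = -16*I*√10 + 25607 = 25607 - 16*I*√10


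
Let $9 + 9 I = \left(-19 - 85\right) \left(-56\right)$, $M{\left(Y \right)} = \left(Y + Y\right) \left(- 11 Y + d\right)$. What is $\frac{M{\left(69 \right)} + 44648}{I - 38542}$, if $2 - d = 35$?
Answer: $\frac{581832}{341063} \approx 1.7059$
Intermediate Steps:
$d = -33$ ($d = 2 - 35 = -33$)
$M{\left(Y \right)} = 2 Y \left(-33 - 11 Y\right)$ ($M{\left(Y \right)} = \left(Y + Y\right) \left(- 11 Y - 33\right) = 2 Y \left(-33 - 11 Y\right)$)
$I = \frac{5815}{9}$ ($I = -1 + \frac{\left(-19 - 85\right) \left(-56\right)}{9} = -1 + \frac{\left(-104\right) \left(-56\right)}{9} = -1 + \frac{1}{9} \cdot 5824 = -1 + \frac{5824}{9} = \frac{5815}{9} \approx 646.11$)
$\frac{M{\left(69 \right)} + 44648}{I - 38542} = \frac{\left(-22\right) 69 \left(3 + 69\right) + 44648}{\frac{5815}{9} - 38542} = \frac{\left(-22\right) 69 \cdot 72 + 44648}{- \frac{341063}{9}} = \left(-109296 + 44648\right) \left(- \frac{9}{341063}\right) = \left(-64648\right) \left(- \frac{9}{341063}\right) = \frac{581832}{341063}$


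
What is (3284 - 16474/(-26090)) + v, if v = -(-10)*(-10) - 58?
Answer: 40786907/13045 ≈ 3126.6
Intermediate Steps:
v = -158 (v = -2*50 - 58 = -100 - 58 = -158)
(3284 - 16474/(-26090)) + v = (3284 - 16474/(-26090)) - 158 = (3284 - 16474*(-1/26090)) - 158 = (3284 + 8237/13045) - 158 = 42848017/13045 - 158 = 40786907/13045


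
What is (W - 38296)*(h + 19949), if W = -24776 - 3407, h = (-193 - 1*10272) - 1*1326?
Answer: -542335682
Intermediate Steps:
h = -11791 (h = (-193 - 10272) - 1326 = -10465 - 1326 = -11791)
W = -28183
(W - 38296)*(h + 19949) = (-28183 - 38296)*(-11791 + 19949) = -66479*8158 = -542335682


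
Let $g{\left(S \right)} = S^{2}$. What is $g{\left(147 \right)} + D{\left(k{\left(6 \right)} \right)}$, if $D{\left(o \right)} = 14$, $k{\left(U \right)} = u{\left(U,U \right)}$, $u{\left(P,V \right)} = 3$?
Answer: $21623$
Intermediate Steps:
$k{\left(U \right)} = 3$
$g{\left(147 \right)} + D{\left(k{\left(6 \right)} \right)} = 147^{2} + 14 = 21609 + 14 = 21623$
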